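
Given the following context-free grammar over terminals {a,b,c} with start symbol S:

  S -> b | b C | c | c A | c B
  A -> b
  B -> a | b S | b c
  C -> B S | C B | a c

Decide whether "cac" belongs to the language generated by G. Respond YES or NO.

Convert to CNF:
  S -> T0 C | T1 A | T1 B | b | c
  A -> b
  B -> T0 S | T0 T1 | a
  C -> B S | C B | T2 T1
  T0 -> b
  T1 -> c
  T2 -> a

CYK table (by increasing span):
  T[0,0] 'c' = {S,T1}  orig:{S}
  T[1,1] 'a' = {B,T2}  orig:{B}
  T[2,2] 'c' = {S,T1}  orig:{S}
  T[0,1] 'ca' = {S}
  T[1,2] 'ac' = {C}
  T[0,2] 'cac' = ∅

S ∉ T[0,2] ⇒ NO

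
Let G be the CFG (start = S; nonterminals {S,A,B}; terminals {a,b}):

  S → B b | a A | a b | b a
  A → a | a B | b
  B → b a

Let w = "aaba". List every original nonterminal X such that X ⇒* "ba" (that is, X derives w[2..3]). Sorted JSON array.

Convert to CNF:
  S -> B T1 | T0 A | T0 T1 | T1 T0
  A -> T0 B | a | b
  B -> T1 T0
  T0 -> a
  T1 -> b

Fill CYK table bottom-up (cells [i..j] with 2 ≤ i ≤ j ≤ 3 only):
  cell(2,2) b: {A,T1}  orig:{A}
  cell(3,3) a: {A,T0}  orig:{A}
  cell(2,3) ba: {B,S}

Original NTs in T[2,3] deriving "ba": ["B", "S"]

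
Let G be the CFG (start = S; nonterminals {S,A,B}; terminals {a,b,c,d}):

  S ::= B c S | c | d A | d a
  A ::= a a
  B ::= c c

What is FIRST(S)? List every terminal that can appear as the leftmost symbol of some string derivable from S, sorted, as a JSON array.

Compute FIRST by fixpoint:
round 1:
  A via A→a a: +{a}
  B via B→c c: +{c}
  S via S→B c S: +{c}
  S via S→d A: +{d}
  FIRST(S)={c,d}  FIRST(A)={a}  FIRST(B)={c}
round 2: (stable)
  FIRST(S)={c,d}  FIRST(A)={a}  FIRST(B)={c}

FIRST(S) = ["c", "d"]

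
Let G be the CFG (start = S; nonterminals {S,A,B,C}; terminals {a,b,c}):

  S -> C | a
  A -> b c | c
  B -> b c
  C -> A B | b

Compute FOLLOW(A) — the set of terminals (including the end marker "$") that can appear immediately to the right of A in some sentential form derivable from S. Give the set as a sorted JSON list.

FIRST sets, iterate to fixpoint:
pass 1:
  A via A→b c: +{b}
  A via A→c: +{c}
  B via B→b c: +{b}
  C via C→A B: +{b,c}
  S via S→C: +{b,c}
  S via S→a: +{a}
  FIRST[S]={a,b,c}  FIRST[A]={b,c}  FIRST[B]={b}  FIRST[C]={b,c}
pass 2: (no change)
  FIRST[S]={a,b,c}  FIRST[A]={b,c}  FIRST[B]={b}  FIRST[C]={b,c}

Compute FOLLOW by fixpoint:
seed FOLLOW(S) with $
round 1:
  C→A B: FOLLOW(A) ⊇ FIRST(B) = {b}; new: +{b}
  S→C: FOLLOW(C) ⊇ FOLLOW(S) ⊇ {$}; new: +{$}
  FOLLOW(S)={$}  FOLLOW(A)={b}  FOLLOW(B)={}  FOLLOW(C)={$}
round 2:
  C→A B: FOLLOW(B) ⊇ FOLLOW(C) ⊇ {$}; new: +{$}
  FOLLOW(S)={$}  FOLLOW(A)={b}  FOLLOW(B)={$}  FOLLOW(C)={$}
round 3: done
  FOLLOW(S)={$}  FOLLOW(A)={b}  FOLLOW(B)={$}  FOLLOW(C)={$}

FOLLOW(A) = ["b"]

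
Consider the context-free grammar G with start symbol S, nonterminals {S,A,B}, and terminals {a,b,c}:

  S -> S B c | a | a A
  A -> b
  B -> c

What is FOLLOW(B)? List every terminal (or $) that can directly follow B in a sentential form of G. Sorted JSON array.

FIRST iteration:
round 1:
  A via A→b: +{b}
  B via B→c: +{c}
  S via S→a: +{a}
  S: {a}  A: {b}  B: {c}
round 2: done
  S: {a}  A: {b}  B: {c}

FOLLOW iteration:
FOLLOW(S) := {$}
round 1:
  S→S B c: FOLLOW(S) ⊇ FIRST(B) = {c}; new: +{c}
  S→S B c: FOLLOW(B) ⊇ FIRST(c) = {c}; new: +{c}
  S→a A: FOLLOW(A) ⊇ FOLLOW(S) ⊇ {$,c}; new: +{$,c}
  FOLLOW(S)={$,c}  FOLLOW(A)={$,c}  FOLLOW(B)={c}
round 2: — fixpoint
  FOLLOW(S)={$,c}  FOLLOW(A)={$,c}  FOLLOW(B)={c}

FOLLOW(B) = ["c"]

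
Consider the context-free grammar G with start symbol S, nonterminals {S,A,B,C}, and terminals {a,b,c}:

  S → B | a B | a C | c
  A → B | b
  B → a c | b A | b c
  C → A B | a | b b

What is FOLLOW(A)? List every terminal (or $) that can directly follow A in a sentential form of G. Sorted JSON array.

Compute FIRST by fixpoint:
pass 1:
  A via A→b: +{b}
  B via B→a c: +{a}
  B via B→b A: +{b}
  C via C→A B: +{b}
  C via C→a: +{a}
  S via S→B: +{a,b}
  S via S→c: +{c}
  FIRST[S]={a,b,c}  FIRST[A]={b}  FIRST[B]={a,b}  FIRST[C]={a,b}
pass 2:
  A via A→B: +{a}
  FIRST[S]={a,b,c}  FIRST[A]={a,b}  FIRST[B]={a,b}  FIRST[C]={a,b}
pass 3: — fixpoint
  FIRST[S]={a,b,c}  FIRST[A]={a,b}  FIRST[B]={a,b}  FIRST[C]={a,b}

FOLLOW iteration:
seed FOLLOW(S) with $
round 1:
  C→A B: FOLLOW(A) ⊇ FIRST(B) = {a,b}; new: +{a,b}
  S→B: FOLLOW(B) ⊇ FOLLOW(S) ⊇ {$}; new: +{$}
  S→a C: FOLLOW(C) ⊇ FOLLOW(S) ⊇ {$}; new: +{$}
  FOLLOW[S]={$}  FOLLOW[A]={a,b}  FOLLOW[B]={$}  FOLLOW[C]={$}
round 2:
  A→B: FOLLOW(B) ⊇ FOLLOW(A) ⊇ {a,b}; new: +{a,b}
  B→b A: FOLLOW(A) ⊇ FOLLOW(B) ⊇ {$,a,b}; new: +{$}
  FOLLOW[S]={$}  FOLLOW[A]={$,a,b}  FOLLOW[B]={$,a,b}  FOLLOW[C]={$}
round 3: — fixpoint
  FOLLOW[S]={$}  FOLLOW[A]={$,a,b}  FOLLOW[B]={$,a,b}  FOLLOW[C]={$}

FOLLOW(A) = ["$", "a", "b"]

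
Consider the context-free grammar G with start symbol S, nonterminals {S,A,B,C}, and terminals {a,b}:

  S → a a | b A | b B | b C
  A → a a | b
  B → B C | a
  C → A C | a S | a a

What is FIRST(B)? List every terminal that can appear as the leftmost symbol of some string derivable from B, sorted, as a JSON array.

Compute FIRST by fixpoint:
pass 1:
  A via A→a a: +{a}
  A via A→b: +{b}
  B via B→a: +{a}
  C via C→A C: +{a,b}
  S via S→a a: +{a}
  S via S→b A: +{b}
  FIRST[S]={a,b}  FIRST[A]={a,b}  FIRST[B]={a}  FIRST[C]={a,b}
pass 2: (no change)
  FIRST[S]={a,b}  FIRST[A]={a,b}  FIRST[B]={a}  FIRST[C]={a,b}

FIRST(B) = ["a"]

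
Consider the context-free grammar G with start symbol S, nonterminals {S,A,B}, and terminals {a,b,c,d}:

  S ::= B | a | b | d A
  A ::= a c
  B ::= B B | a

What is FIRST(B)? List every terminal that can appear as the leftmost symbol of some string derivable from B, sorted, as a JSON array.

Compute FIRST by fixpoint:
round 1:
  A via A→a c: +{a}
  B via B→a: +{a}
  S via S→B: +{a}
  S via S→b: +{b}
  S via S→d A: +{d}
  S: {a,b,d}  A: {a}  B: {a}
round 2: (no change)
  S: {a,b,d}  A: {a}  B: {a}

FIRST(B) = ["a"]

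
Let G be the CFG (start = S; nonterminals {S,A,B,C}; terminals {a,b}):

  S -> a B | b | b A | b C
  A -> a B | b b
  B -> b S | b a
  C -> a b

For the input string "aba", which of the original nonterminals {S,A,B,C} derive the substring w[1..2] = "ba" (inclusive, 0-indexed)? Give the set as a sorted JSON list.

Convert to CNF:
  S -> T0 B | T1 A | T1 C | b
  A -> T0 B | T1 T1
  B -> T1 S | T1 T0
  C -> T0 T1
  T0 -> a
  T1 -> b

CYK table (by increasing span) — only the sub-triangle for w[1..2]:
  cell(1,1) b: {S,T1}  orig:{S}
  cell(2,2) a: {T0}  orig:{}
  cell(1,2) ba: {B}

Original NTs in T[1,2] deriving "ba": ["B"]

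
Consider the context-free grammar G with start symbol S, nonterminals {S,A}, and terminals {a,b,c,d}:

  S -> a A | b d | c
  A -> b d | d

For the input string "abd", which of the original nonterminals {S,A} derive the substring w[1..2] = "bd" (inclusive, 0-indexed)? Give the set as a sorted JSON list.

CNF form of G:
  S -> T0 T1 | T2 A | c
  A -> T0 T1 | d
  T0 -> b
  T1 -> d
  T2 -> a

CYK fill (cells [i..j] with 1 ≤ i ≤ j ≤ 2 only):
  T[1,1] 'b' = {T0}  orig:{}
  T[2,2] 'd' = {A,T1}  orig:{A}
  T[1,2] 'bd' = {A,S}

Original NTs in T[1,2] deriving "bd": ["A", "S"]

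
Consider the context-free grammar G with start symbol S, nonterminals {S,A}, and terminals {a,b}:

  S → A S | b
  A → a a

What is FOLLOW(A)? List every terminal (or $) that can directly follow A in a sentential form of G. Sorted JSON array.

Compute FIRST by fixpoint:
round 1:
  A via A→a a: +{a}
  S via S→A S: +{a}
  S via S→b: +{b}
  S: {a,b}  A: {a}
round 2: done
  S: {a,b}  A: {a}

FOLLOW sets:
seed FOLLOW(S) with $
iter 1:
  S→A S: FOLLOW(A) ⊇ FIRST(S) = {a,b}; new: +{a,b}
  FOLLOW(S)={$}  FOLLOW(A)={a,b}
iter 2: done
  FOLLOW(S)={$}  FOLLOW(A)={a,b}

FOLLOW(A) = ["a", "b"]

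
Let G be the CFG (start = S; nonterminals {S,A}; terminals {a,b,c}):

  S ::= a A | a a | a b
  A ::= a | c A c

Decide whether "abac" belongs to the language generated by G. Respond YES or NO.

CNF form of G:
  S -> T1 A | T1 T1 | T1 T2
  A -> T0 X3 | a
  T0 -> c
  T1 -> a
  T2 -> b
  X3 -> A T0

CYK fill:
  cell(0,0) a: {A,T1}  orig:{A}
  cell(1,1) b: {T2}  orig:{}
  cell(2,2) a: {A,T1}  orig:{A}
  cell(3,3) c: {T0}  orig:{}
  cell(0,1) ab: {S}
  cell(1,2) ba: ∅
  cell(2,3) ac: {X3}  orig:{}
  cell(0,2) aba: ∅
  cell(1,3) bac: ∅
  cell(0,3) abac: ∅

S ∉ T[0,3] ⇒ NO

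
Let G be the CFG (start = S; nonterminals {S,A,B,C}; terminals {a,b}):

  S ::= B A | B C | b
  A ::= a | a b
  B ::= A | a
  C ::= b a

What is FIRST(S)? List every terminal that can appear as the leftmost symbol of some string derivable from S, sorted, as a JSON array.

FIRST sets, iterate to fixpoint:
[1]
  A via A→a: +{a}
  B via B→A: +{a}
  C via C→b a: +{b}
  S via S→B A: +{a}
  S via S→b: +{b}
  S: {a,b}  A: {a}  B: {a}  C: {b}
[2] (stable)
  S: {a,b}  A: {a}  B: {a}  C: {b}

FIRST(S) = ["a", "b"]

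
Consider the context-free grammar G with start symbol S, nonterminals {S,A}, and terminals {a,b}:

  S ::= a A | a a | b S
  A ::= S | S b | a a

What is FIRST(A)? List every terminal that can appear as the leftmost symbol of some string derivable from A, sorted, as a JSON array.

FIRST sets, iterate to fixpoint:
pass 1:
  A via A→a a: +{a}
  S via S→a A: +{a}
  S via S→b S: +{b}
  S: {a,b}  A: {a}
pass 2:
  A via A→S: +{b}
  S: {a,b}  A: {a,b}
pass 3: done
  S: {a,b}  A: {a,b}

FIRST(A) = ["a", "b"]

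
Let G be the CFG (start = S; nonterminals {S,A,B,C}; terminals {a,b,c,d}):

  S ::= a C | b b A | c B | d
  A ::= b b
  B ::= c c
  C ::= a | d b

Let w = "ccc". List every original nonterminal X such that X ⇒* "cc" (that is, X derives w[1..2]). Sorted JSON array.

Convert to CNF:
  S -> T0 X4 | T1 B | T3 C | d
  A -> T0 T0
  B -> T1 T1
  C -> T2 T0 | a
  T0 -> b
  T1 -> c
  T2 -> d
  T3 -> a
  X4 -> T0 A

CYK table (by increasing span) (cells [i..j] with 1 ≤ i ≤ j ≤ 2 only):
  [1..1]={T1}  "c"  orig:{}
  [2..2]={T1}  "c"  orig:{}
  [1..2]={B}  "cc"

Original NTs in T[1,2] deriving "cc": ["B"]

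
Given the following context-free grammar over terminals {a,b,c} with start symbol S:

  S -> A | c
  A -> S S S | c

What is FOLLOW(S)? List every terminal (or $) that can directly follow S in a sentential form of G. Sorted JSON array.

FIRST sets, iterate to fixpoint:
iter 1:
  A via A→c: +{c}
  S via S→A: +{c}
  FIRST(S)={c}  FIRST(A)={c}
iter 2: done
  FIRST(S)={c}  FIRST(A)={c}

FOLLOW iteration:
FOLLOW(S) := {$}
round 1:
  A→S S S: FOLLOW(S) ⊇ FIRST(S) = {c}; new: +{c}
  S→A: FOLLOW(A) ⊇ FOLLOW(S) ⊇ {$,c}; new: +{$,c}
  S: {$,c}  A: {$,c}
round 2: done
  S: {$,c}  A: {$,c}

FOLLOW(S) = ["$", "c"]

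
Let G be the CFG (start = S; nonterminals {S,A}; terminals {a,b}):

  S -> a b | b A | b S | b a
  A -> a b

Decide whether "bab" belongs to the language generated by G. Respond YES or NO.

CNF form of G:
  S -> T0 T1 | T1 A | T1 S | T1 T0
  A -> T0 T1
  T0 -> a
  T1 -> b

CYK fill:
  cell(0,0) b: {T1}  orig:{}
  cell(1,1) a: {T0}  orig:{}
  cell(2,2) b: {T1}  orig:{}
  cell(0,1) ba: {S}
  cell(1,2) ab: {A,S}
  cell(0,2) bab: {S}

S ∈ T[0,2] ⇒ YES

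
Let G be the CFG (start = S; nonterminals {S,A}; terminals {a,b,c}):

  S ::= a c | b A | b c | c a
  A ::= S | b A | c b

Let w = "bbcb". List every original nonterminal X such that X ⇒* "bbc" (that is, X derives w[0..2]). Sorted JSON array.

Convert to CNF:
  S -> T0 T1 | T1 T0 | T2 A | T2 T1
  A -> T0 T1 | T1 T0 | T1 T2 | T2 A | T2 T1
  T0 -> a
  T1 -> c
  T2 -> b

CYK table (by increasing span), restricted to cells inside w[0..2]:
  cell(0,0) b: {T2}  orig:{}
  cell(1,1) b: {T2}  orig:{}
  cell(2,2) c: {T1}  orig:{}
  cell(0,1) bb: ∅
  cell(1,2) bc: {A,S}
  cell(0,2) bbc: {A,S}

Original NTs in T[0,2] deriving "bbc": ["A", "S"]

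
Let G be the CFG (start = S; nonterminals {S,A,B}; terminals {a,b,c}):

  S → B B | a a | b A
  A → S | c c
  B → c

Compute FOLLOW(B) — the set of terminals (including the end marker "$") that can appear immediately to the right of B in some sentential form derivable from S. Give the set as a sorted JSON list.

FIRST iteration:
iter 1:
  A via A→c c: +{c}
  B via B→c: +{c}
  S via S→B B: +{c}
  S via S→a a: +{a}
  S via S→b A: +{b}
  FIRST(S)={a,b,c}  FIRST(A)={c}  FIRST(B)={c}
iter 2:
  A via A→S: +{a,b}
  FIRST(S)={a,b,c}  FIRST(A)={a,b,c}  FIRST(B)={c}
iter 3: done
  FIRST(S)={a,b,c}  FIRST(A)={a,b,c}  FIRST(B)={c}

Compute FOLLOW by fixpoint:
initialize: $ ∈ FOLLOW(S)
iter 1:
  S→B B: FOLLOW(B) ⊇ FIRST(B) = {c}; new: +{c}
  S→B B: FOLLOW(B) ⊇ FOLLOW(S) ⊇ {$}; new: +{$}
  S→b A: FOLLOW(A) ⊇ FOLLOW(S) ⊇ {$}; new: +{$}
  FOLLOW[S]={$}  FOLLOW[A]={$}  FOLLOW[B]={$,c}
iter 2: done
  FOLLOW[S]={$}  FOLLOW[A]={$}  FOLLOW[B]={$,c}

FOLLOW(B) = ["$", "c"]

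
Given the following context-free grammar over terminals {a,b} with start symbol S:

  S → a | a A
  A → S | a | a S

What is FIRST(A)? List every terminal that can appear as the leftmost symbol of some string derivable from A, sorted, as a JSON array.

FIRST iteration:
iter 1:
  A via A→a: +{a}
  S via S→a: +{a}
  FIRST(S)={a}  FIRST(A)={a}
iter 2: (no change)
  FIRST(S)={a}  FIRST(A)={a}

FIRST(A) = ["a"]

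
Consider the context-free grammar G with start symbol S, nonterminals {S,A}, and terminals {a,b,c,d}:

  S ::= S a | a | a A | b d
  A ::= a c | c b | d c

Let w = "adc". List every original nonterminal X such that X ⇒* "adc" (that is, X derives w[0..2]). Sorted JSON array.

CNF form of G:
  S -> S T0 | T0 A | T2 T3 | a
  A -> T0 T1 | T1 T2 | T3 T1
  T0 -> a
  T1 -> c
  T2 -> b
  T3 -> d

CYK fill — only the sub-triangle for w[0..2]:
  T[0,0] 'a' = {S,T0}  orig:{S}
  T[1,1] 'd' = {T3}  orig:{}
  T[2,2] 'c' = {T1}  orig:{}
  T[0,1] 'ad' = ∅
  T[1,2] 'dc' = {A}
  T[0,2] 'adc' = {S}

Original NTs in T[0,2] deriving "adc": ["S"]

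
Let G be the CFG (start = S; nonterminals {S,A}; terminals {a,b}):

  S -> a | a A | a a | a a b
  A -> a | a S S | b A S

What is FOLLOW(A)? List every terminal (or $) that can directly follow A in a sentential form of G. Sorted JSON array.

FIRST iteration:
[1]
  A via A→a: +{a}
  A via A→b A S: +{b}
  S via S→a: +{a}
  S: {a}  A: {a,b}
[2] done
  S: {a}  A: {a,b}

Compute FOLLOW by fixpoint:
FOLLOW(S) := {$}
round 1:
  A→a S S: FOLLOW(S) ⊇ FIRST(S) = {a}; new: +{a}
  A→b A S: FOLLOW(A) ⊇ FIRST(S) = {a}; new: +{a}
  S→a A: FOLLOW(A) ⊇ FOLLOW(S) ⊇ {$,a}; new: +{$}
  FOLLOW[S]={$,a}  FOLLOW[A]={$,a}
round 2: done
  FOLLOW[S]={$,a}  FOLLOW[A]={$,a}

FOLLOW(A) = ["$", "a"]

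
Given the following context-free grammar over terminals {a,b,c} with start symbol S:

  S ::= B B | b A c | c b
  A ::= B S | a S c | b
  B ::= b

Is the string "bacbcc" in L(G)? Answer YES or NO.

Convert to CNF:
  S -> B B | T1 T2 | T2 X4
  A -> B S | T0 X3 | b
  B -> b
  T0 -> a
  T1 -> c
  T2 -> b
  X3 -> S T1
  X4 -> A T1

CYK fill:
  [0..0]={A,B,T2}  "b"  orig:{A,B}
  [1..1]={T0}  "a"  orig:{}
  [2..2]={T1}  "c"  orig:{}
  [3..3]={A,B,T2}  "b"  orig:{A,B}
  [4..4]={T1}  "c"  orig:{}
  [5..5]={T1}  "c"  orig:{}
  [0..1]=∅  "ba"
  [1..2]=∅  "ac"
  [2..3]={S}  "cb"
  [3..4]={X4}  "bc"  orig:{}
  [4..5]=∅  "cc"
  [0..2]=∅  "bac"
  [1..3]=∅  "acb"
  [2..4]={X3}  "cbc"  orig:{}
  [3..5]=∅  "bcc"
  [0..3]=∅  "bacb"
  [1..4]={A}  "acbc"
  [2..5]=∅  "cbcc"
  [0..4]=∅  "bacbc"
  [1..5]={X4}  "acbcc"  orig:{}
  [0..5]={S}  "bacbcc"

S ∈ T[0,5] ⇒ YES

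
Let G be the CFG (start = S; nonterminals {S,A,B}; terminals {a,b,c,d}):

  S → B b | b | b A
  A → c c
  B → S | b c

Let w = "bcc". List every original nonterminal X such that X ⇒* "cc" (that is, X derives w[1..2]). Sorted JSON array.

Convert to CNF:
  S -> B T1 | T1 A | b
  A -> T0 T0
  B -> B T1 | T1 A | T1 T0 | b
  T0 -> c
  T1 -> b

Fill CYK table bottom-up, restricted to cells inside w[1..2]:
  T[1,1] 'c' = {T0}  orig:{}
  T[2,2] 'c' = {T0}  orig:{}
  T[1,2] 'cc' = {A}

Original NTs in T[1,2] deriving "cc": ["A"]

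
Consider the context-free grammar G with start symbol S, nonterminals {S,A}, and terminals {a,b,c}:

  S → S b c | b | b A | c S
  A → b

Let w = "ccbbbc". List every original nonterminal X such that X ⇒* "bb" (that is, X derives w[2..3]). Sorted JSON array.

Convert to CNF:
  S -> S X2 | T0 A | T1 S | b
  A -> b
  T0 -> b
  T1 -> c
  X2 -> T0 T1

CYK fill, restricted to cells inside w[2..3]:
  cell(2,2) b: {A,S,T0}  orig:{A,S}
  cell(3,3) b: {A,S,T0}  orig:{A,S}
  cell(2,3) bb: {S}

Original NTs in T[2,3] deriving "bb": ["S"]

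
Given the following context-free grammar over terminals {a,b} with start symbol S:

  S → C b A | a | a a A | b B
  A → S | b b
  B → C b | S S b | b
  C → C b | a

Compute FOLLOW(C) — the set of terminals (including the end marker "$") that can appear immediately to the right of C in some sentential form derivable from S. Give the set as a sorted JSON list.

FIRST sets, iterate to fixpoint:
round 1:
  A via A→b b: +{b}
  B via B→b: +{b}
  C via C→a: +{a}
  S via S→C b A: +{a}
  S via S→b B: +{b}
  FIRST[S]={a,b}  FIRST[A]={b}  FIRST[B]={b}  FIRST[C]={a}
round 2:
  A via A→S: +{a}
  B via B→C b: +{a}
  FIRST[S]={a,b}  FIRST[A]={a,b}  FIRST[B]={a,b}  FIRST[C]={a}
round 3: (stable)
  FIRST[S]={a,b}  FIRST[A]={a,b}  FIRST[B]={a,b}  FIRST[C]={a}

Compute FOLLOW by fixpoint:
FOLLOW(S) := {$}
round 1:
  B→C b: FOLLOW(C) ⊇ FIRST(b) = {b}; new: +{b}
  B→S S b: FOLLOW(S) ⊇ FIRST(S) = {a,b}; new: +{a,b}
  S→C b A: FOLLOW(A) ⊇ FOLLOW(S) ⊇ {$,a,b}; new: +{$,a,b}
  S→b B: FOLLOW(B) ⊇ FOLLOW(S) ⊇ {$,a,b}; new: +{$,a,b}
  FOLLOW(S)={$,a,b}  FOLLOW(A)={$,a,b}  FOLLOW(B)={$,a,b}  FOLLOW(C)={b}
round 2: (stable)
  FOLLOW(S)={$,a,b}  FOLLOW(A)={$,a,b}  FOLLOW(B)={$,a,b}  FOLLOW(C)={b}

FOLLOW(C) = ["b"]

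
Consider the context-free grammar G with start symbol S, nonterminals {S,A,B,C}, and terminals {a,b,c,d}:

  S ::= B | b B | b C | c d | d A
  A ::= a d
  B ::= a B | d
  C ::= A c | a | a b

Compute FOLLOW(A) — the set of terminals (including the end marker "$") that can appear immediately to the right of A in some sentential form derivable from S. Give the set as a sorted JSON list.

FIRST iteration:
iter 1:
  A via A→a d: +{a}
  B via B→a B: +{a}
  B via B→d: +{d}
  C via C→A c: +{a}
  S via S→B: +{a,d}
  S via S→b B: +{b}
  S via S→c d: +{c}
  S: {a,b,c,d}  A: {a}  B: {a,d}  C: {a}
iter 2: — fixpoint
  S: {a,b,c,d}  A: {a}  B: {a,d}  C: {a}

Compute FOLLOW by fixpoint:
FOLLOW(S) := {$}
iter 1:
  C→A c: FOLLOW(A) ⊇ FIRST(c) = {c}; new: +{c}
  S→B: FOLLOW(B) ⊇ FOLLOW(S) ⊇ {$}; new: +{$}
  S→b C: FOLLOW(C) ⊇ FOLLOW(S) ⊇ {$}; new: +{$}
  S→d A: FOLLOW(A) ⊇ FOLLOW(S) ⊇ {$}; new: +{$}
  FOLLOW(S)={$}  FOLLOW(A)={$,c}  FOLLOW(B)={$}  FOLLOW(C)={$}
iter 2: done
  FOLLOW(S)={$}  FOLLOW(A)={$,c}  FOLLOW(B)={$}  FOLLOW(C)={$}

FOLLOW(A) = ["$", "c"]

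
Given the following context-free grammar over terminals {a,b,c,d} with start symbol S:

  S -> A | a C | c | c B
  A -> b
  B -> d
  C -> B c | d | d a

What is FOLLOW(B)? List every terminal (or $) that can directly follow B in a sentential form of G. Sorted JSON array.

FIRST iteration:
[1]
  A via A→b: +{b}
  B via B→d: +{d}
  C via C→B c: +{d}
  S via S→A: +{b}
  S via S→a C: +{a}
  S via S→c: +{c}
  FIRST(S)={a,b,c}  FIRST(A)={b}  FIRST(B)={d}  FIRST(C)={d}
[2] (no change)
  FIRST(S)={a,b,c}  FIRST(A)={b}  FIRST(B)={d}  FIRST(C)={d}

FOLLOW sets:
seed FOLLOW(S) with $
iter 1:
  C→B c: FOLLOW(B) ⊇ FIRST(c) = {c}; new: +{c}
  S→A: FOLLOW(A) ⊇ FOLLOW(S) ⊇ {$}; new: +{$}
  S→a C: FOLLOW(C) ⊇ FOLLOW(S) ⊇ {$}; new: +{$}
  S→c B: FOLLOW(B) ⊇ FOLLOW(S) ⊇ {$}; new: +{$}
  FOLLOW(S)={$}  FOLLOW(A)={$}  FOLLOW(B)={$,c}  FOLLOW(C)={$}
iter 2: (no change)
  FOLLOW(S)={$}  FOLLOW(A)={$}  FOLLOW(B)={$,c}  FOLLOW(C)={$}

FOLLOW(B) = ["$", "c"]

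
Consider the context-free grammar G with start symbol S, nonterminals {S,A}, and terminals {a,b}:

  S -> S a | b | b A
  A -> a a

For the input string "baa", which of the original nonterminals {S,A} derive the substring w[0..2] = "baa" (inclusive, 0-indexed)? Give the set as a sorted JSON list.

CNF form of G:
  S -> S T0 | T1 A | b
  A -> T0 T0
  T0 -> a
  T1 -> b

CYK table (by increasing span), restricted to cells inside w[0..2]:
  T[0,0] 'b' = {S,T1}  orig:{S}
  T[1,1] 'a' = {T0}  orig:{}
  T[2,2] 'a' = {T0}  orig:{}
  T[0,1] 'ba' = {S}
  T[1,2] 'aa' = {A}
  T[0,2] 'baa' = {S}

Original NTs in T[0,2] deriving "baa": ["S"]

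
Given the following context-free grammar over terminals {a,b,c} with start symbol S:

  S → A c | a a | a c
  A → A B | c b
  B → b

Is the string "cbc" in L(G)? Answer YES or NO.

CNF form of G:
  S -> A T0 | T2 T0 | T2 T2
  A -> A B | T0 T1
  B -> b
  T0 -> c
  T1 -> b
  T2 -> a

CYK table (by increasing span):
  [0..0]={T0}  "c"  orig:{}
  [1..1]={B,T1}  "b"  orig:{B}
  [2..2]={T0}  "c"  orig:{}
  [0..1]={A}  "cb"
  [1..2]=∅  "bc"
  [0..2]={S}  "cbc"

S ∈ T[0,2] ⇒ YES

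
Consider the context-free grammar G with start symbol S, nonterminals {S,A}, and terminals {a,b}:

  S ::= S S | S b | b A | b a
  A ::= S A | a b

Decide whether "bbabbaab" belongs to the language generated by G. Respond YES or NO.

Convert to CNF:
  S -> S S | S T1 | T1 A | T1 T0
  A -> S A | T0 T1
  T0 -> a
  T1 -> b

CYK table (by increasing span):
  T[0,0] 'b' = {T1}  orig:{}
  T[1,1] 'b' = {T1}  orig:{}
  T[2,2] 'a' = {T0}  orig:{}
  T[3,3] 'b' = {T1}  orig:{}
  T[4,4] 'b' = {T1}  orig:{}
  T[5,5] 'a' = {T0}  orig:{}
  T[6,6] 'a' = {T0}  orig:{}
  T[7,7] 'b' = {T1}  orig:{}
  T[0,1] 'bb' = ∅
  T[1,2] 'ba' = {S}
  T[2,3] 'ab' = {A}
  T[3,4] 'bb' = ∅
  T[4,5] 'ba' = {S}
  T[5,6] 'aa' = ∅
  T[6,7] 'ab' = {A}
  T[0,2] 'bba' = ∅
  T[1,3] 'bab' = {S}
  T[2,4] 'abb' = ∅
  T[3,5] 'bba' = ∅
  T[4,6] 'baa' = ∅
  T[5,7] 'aab' = ∅
  T[0,3] 'bbab' = ∅
  T[1,4] 'babb' = {S}
  T[2,5] 'abba' = ∅
  T[3,6] 'bbaa' = ∅
  T[4,7] 'baab' = {A}
  T[0,4] 'bbabb' = ∅
  T[1,5] 'babba' = {S}
  T[2,6] 'abbaa' = ∅
  T[3,7] 'bbaab' = {S}
  T[0,5] 'bbabba' = ∅
  T[1,6] 'babbaa' = ∅
  T[2,7] 'abbaab' = ∅
  T[0,6] 'bbabbaa' = ∅
  T[1,7] 'babbaab' = {A,S}
  T[0,7] 'bbabbaab' = {S}

S ∈ T[0,7] ⇒ YES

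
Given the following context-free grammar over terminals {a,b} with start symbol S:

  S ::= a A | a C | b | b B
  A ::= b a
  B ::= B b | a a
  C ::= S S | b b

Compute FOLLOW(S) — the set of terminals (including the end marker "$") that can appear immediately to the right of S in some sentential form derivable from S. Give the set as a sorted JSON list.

FIRST iteration:
[1]
  A via A→b a: +{b}
  B via B→a a: +{a}
  C via C→b b: +{b}
  S via S→a A: +{a}
  S via S→b: +{b}
  FIRST[S]={a,b}  FIRST[A]={b}  FIRST[B]={a}  FIRST[C]={b}
[2]
  C via C→S S: +{a}
  FIRST[S]={a,b}  FIRST[A]={b}  FIRST[B]={a}  FIRST[C]={a,b}
[3] — fixpoint
  FIRST[S]={a,b}  FIRST[A]={b}  FIRST[B]={a}  FIRST[C]={a,b}

FOLLOW iteration:
seed FOLLOW(S) with $
pass 1:
  B→B b: FOLLOW(B) ⊇ FIRST(b) = {b}; new: +{b}
  C→S S: FOLLOW(S) ⊇ FIRST(S) = {a,b}; new: +{a,b}
  S→a A: FOLLOW(A) ⊇ FOLLOW(S) ⊇ {$,a,b}; new: +{$,a,b}
  S→a C: FOLLOW(C) ⊇ FOLLOW(S) ⊇ {$,a,b}; new: +{$,a,b}
  S→b B: FOLLOW(B) ⊇ FOLLOW(S) ⊇ {$,a,b}; new: +{$,a}
  FOLLOW(S)={$,a,b}  FOLLOW(A)={$,a,b}  FOLLOW(B)={$,a,b}  FOLLOW(C)={$,a,b}
pass 2: — fixpoint
  FOLLOW(S)={$,a,b}  FOLLOW(A)={$,a,b}  FOLLOW(B)={$,a,b}  FOLLOW(C)={$,a,b}

FOLLOW(S) = ["$", "a", "b"]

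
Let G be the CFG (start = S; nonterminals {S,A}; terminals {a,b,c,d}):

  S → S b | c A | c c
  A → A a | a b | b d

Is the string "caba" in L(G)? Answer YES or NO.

CNF form of G:
  S -> S T1 | T3 A | T3 T3
  A -> A T0 | T0 T1 | T1 T2
  T0 -> a
  T1 -> b
  T2 -> d
  T3 -> c

CYK table (by increasing span):
  [0..0]={T3}  "c"  orig:{}
  [1..1]={T0}  "a"  orig:{}
  [2..2]={T1}  "b"  orig:{}
  [3..3]={T0}  "a"  orig:{}
  [0..1]=∅  "ca"
  [1..2]={A}  "ab"
  [2..3]=∅  "ba"
  [0..2]={S}  "cab"
  [1..3]={A}  "aba"
  [0..3]={S}  "caba"

S ∈ T[0,3] ⇒ YES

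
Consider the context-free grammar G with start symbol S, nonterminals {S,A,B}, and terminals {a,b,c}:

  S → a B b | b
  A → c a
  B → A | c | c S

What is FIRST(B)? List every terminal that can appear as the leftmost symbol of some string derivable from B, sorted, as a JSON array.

Compute FIRST by fixpoint:
[1]
  A via A→c a: +{c}
  B via B→A: +{c}
  S via S→a B b: +{a}
  S via S→b: +{b}
  S: {a,b}  A: {c}  B: {c}
[2] (stable)
  S: {a,b}  A: {c}  B: {c}

FIRST(B) = ["c"]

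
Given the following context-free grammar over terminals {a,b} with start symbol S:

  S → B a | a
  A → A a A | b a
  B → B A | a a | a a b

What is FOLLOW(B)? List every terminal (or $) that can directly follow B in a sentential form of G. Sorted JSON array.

FIRST sets, iterate to fixpoint:
iter 1:
  A via A→b a: +{b}
  B via B→a a: +{a}
  S via S→B a: +{a}
  S: {a}  A: {b}  B: {a}
iter 2: done
  S: {a}  A: {b}  B: {a}

FOLLOW sets:
FOLLOW(S) := {$}
round 1:
  A→A a A: FOLLOW(A) ⊇ FIRST(a) = {a}; new: +{a}
  B→B A: FOLLOW(B) ⊇ FIRST(A) = {b}; new: +{b}
  B→B A: FOLLOW(A) ⊇ FOLLOW(B) ⊇ {b}; new: +{b}
  S→B a: FOLLOW(B) ⊇ FIRST(a) = {a}; new: +{a}
  S: {$}  A: {a,b}  B: {a,b}
round 2: (stable)
  S: {$}  A: {a,b}  B: {a,b}

FOLLOW(B) = ["a", "b"]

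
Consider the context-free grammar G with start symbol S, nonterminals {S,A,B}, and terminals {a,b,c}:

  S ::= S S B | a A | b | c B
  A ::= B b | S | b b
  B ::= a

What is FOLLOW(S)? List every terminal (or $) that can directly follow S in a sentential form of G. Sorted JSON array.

FIRST iteration:
round 1:
  A via A→b b: +{b}
  B via B→a: +{a}
  S via S→a A: +{a}
  S via S→b: +{b}
  S via S→c B: +{c}
  S: {a,b,c}  A: {b}  B: {a}
round 2:
  A via A→B b: +{a}
  A via A→S: +{c}
  S: {a,b,c}  A: {a,b,c}  B: {a}
round 3: — fixpoint
  S: {a,b,c}  A: {a,b,c}  B: {a}

FOLLOW iteration:
seed FOLLOW(S) with $
iter 1:
  A→B b: FOLLOW(B) ⊇ FIRST(b) = {b}; new: +{b}
  S→S S B: FOLLOW(S) ⊇ FIRST(S) = {a,b,c}; new: +{a,b,c}
  S→S S B: FOLLOW(B) ⊇ FOLLOW(S) ⊇ {$,a,b,c}; new: +{$,a,c}
  S→a A: FOLLOW(A) ⊇ FOLLOW(S) ⊇ {$,a,b,c}; new: +{$,a,b,c}
  FOLLOW(S)={$,a,b,c}  FOLLOW(A)={$,a,b,c}  FOLLOW(B)={$,a,b,c}
iter 2: — fixpoint
  FOLLOW(S)={$,a,b,c}  FOLLOW(A)={$,a,b,c}  FOLLOW(B)={$,a,b,c}

FOLLOW(S) = ["$", "a", "b", "c"]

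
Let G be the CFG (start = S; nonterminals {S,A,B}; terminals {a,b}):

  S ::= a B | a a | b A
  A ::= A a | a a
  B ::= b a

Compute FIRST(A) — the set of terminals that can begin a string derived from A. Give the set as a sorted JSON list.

FIRST sets, iterate to fixpoint:
pass 1:
  A via A→a a: +{a}
  B via B→b a: +{b}
  S via S→a B: +{a}
  S via S→b A: +{b}
  FIRST[S]={a,b}  FIRST[A]={a}  FIRST[B]={b}
pass 2: (stable)
  FIRST[S]={a,b}  FIRST[A]={a}  FIRST[B]={b}

FIRST(A) = ["a"]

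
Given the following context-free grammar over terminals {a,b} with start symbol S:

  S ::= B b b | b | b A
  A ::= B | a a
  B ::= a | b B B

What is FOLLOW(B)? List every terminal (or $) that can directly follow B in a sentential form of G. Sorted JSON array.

FIRST iteration:
iter 1:
  A via A→a a: +{a}
  B via B→a: +{a}
  B via B→b B B: +{b}
  S via S→B b b: +{a,b}
  S: {a,b}  A: {a}  B: {a,b}
iter 2:
  A via A→B: +{b}
  S: {a,b}  A: {a,b}  B: {a,b}
iter 3: done
  S: {a,b}  A: {a,b}  B: {a,b}

FOLLOW sets:
initialize: $ ∈ FOLLOW(S)
[1]
  B→b B B: FOLLOW(B) ⊇ FIRST(B) = {a,b}; new: +{a,b}
  S→b A: FOLLOW(A) ⊇ FOLLOW(S) ⊇ {$}; new: +{$}
  S: {$}  A: {$}  B: {a,b}
[2]
  A→B: FOLLOW(B) ⊇ FOLLOW(A) ⊇ {$}; new: +{$}
  S: {$}  A: {$}  B: {$,a,b}
[3] — fixpoint
  S: {$}  A: {$}  B: {$,a,b}

FOLLOW(B) = ["$", "a", "b"]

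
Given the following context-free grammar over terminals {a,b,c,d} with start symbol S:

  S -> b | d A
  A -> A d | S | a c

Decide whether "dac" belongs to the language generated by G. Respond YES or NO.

CNF form of G:
  S -> T0 A | b
  A -> A T0 | T0 A | T1 T2 | b
  T0 -> d
  T1 -> a
  T2 -> c

CYK table (by increasing span):
  cell(0,0) d: {T0}  orig:{}
  cell(1,1) a: {T1}  orig:{}
  cell(2,2) c: {T2}  orig:{}
  cell(0,1) da: ∅
  cell(1,2) ac: {A}
  cell(0,2) dac: {A,S}

S ∈ T[0,2] ⇒ YES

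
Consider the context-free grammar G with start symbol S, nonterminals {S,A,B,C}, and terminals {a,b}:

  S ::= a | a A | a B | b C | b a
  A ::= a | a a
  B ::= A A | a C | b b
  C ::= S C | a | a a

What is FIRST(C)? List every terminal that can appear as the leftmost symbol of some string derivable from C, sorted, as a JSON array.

Compute FIRST by fixpoint:
round 1:
  A via A→a: +{a}
  B via B→A A: +{a}
  B via B→b b: +{b}
  C via C→a: +{a}
  S via S→a: +{a}
  S via S→b C: +{b}
  FIRST(S)={a,b}  FIRST(A)={a}  FIRST(B)={a,b}  FIRST(C)={a}
round 2:
  C via C→S C: +{b}
  FIRST(S)={a,b}  FIRST(A)={a}  FIRST(B)={a,b}  FIRST(C)={a,b}
round 3: — fixpoint
  FIRST(S)={a,b}  FIRST(A)={a}  FIRST(B)={a,b}  FIRST(C)={a,b}

FIRST(C) = ["a", "b"]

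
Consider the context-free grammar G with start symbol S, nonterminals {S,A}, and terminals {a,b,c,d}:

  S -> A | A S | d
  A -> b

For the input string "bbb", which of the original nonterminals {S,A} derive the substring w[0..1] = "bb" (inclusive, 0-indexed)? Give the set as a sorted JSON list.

CNF form of G:
  S -> A S | b | d
  A -> b

Fill CYK table bottom-up, restricted to cells inside w[0..1]:
  [0..0]={A,S}  "b"
  [1..1]={A,S}  "b"
  [0..1]={S}  "bb"

Original NTs in T[0,1] deriving "bb": ["S"]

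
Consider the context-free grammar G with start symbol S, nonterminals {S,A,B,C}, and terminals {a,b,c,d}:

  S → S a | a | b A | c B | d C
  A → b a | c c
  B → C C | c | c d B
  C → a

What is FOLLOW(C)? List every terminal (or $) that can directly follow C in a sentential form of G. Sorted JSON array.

FIRST iteration:
iter 1:
  A via A→b a: +{b}
  A via A→c c: +{c}
  B via B→c: +{c}
  C via C→a: +{a}
  S via S→a: +{a}
  S via S→b A: +{b}
  S via S→c B: +{c}
  S via S→d C: +{d}
  FIRST[S]={a,b,c,d}  FIRST[A]={b,c}  FIRST[B]={c}  FIRST[C]={a}
iter 2:
  B via B→C C: +{a}
  FIRST[S]={a,b,c,d}  FIRST[A]={b,c}  FIRST[B]={a,c}  FIRST[C]={a}
iter 3: (stable)
  FIRST[S]={a,b,c,d}  FIRST[A]={b,c}  FIRST[B]={a,c}  FIRST[C]={a}

FOLLOW sets:
initialize: $ ∈ FOLLOW(S)
pass 1:
  B→C C: FOLLOW(C) ⊇ FIRST(C) = {a}; new: +{a}
  S→S a: FOLLOW(S) ⊇ FIRST(a) = {a}; new: +{a}
  S→b A: FOLLOW(A) ⊇ FOLLOW(S) ⊇ {$,a}; new: +{$,a}
  S→c B: FOLLOW(B) ⊇ FOLLOW(S) ⊇ {$,a}; new: +{$,a}
  S→d C: FOLLOW(C) ⊇ FOLLOW(S) ⊇ {$,a}; new: +{$}
  S: {$,a}  A: {$,a}  B: {$,a}  C: {$,a}
pass 2: done
  S: {$,a}  A: {$,a}  B: {$,a}  C: {$,a}

FOLLOW(C) = ["$", "a"]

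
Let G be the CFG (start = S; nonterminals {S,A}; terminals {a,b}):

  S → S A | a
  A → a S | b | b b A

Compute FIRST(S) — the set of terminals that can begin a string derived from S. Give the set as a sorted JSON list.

FIRST sets, iterate to fixpoint:
iter 1:
  A via A→a S: +{a}
  A via A→b: +{b}
  S via S→a: +{a}
  FIRST(S)={a}  FIRST(A)={a,b}
iter 2: (stable)
  FIRST(S)={a}  FIRST(A)={a,b}

FIRST(S) = ["a"]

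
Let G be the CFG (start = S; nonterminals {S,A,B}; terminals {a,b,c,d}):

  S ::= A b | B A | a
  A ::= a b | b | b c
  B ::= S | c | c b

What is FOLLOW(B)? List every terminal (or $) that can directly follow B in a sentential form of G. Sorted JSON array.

Compute FIRST by fixpoint:
round 1:
  A via A→a b: +{a}
  A via A→b: +{b}
  B via B→c: +{c}
  S via S→A b: +{a,b}
  S via S→B A: +{c}
  FIRST(S)={a,b,c}  FIRST(A)={a,b}  FIRST(B)={c}
round 2:
  B via B→S: +{a,b}
  FIRST(S)={a,b,c}  FIRST(A)={a,b}  FIRST(B)={a,b,c}
round 3: — fixpoint
  FIRST(S)={a,b,c}  FIRST(A)={a,b}  FIRST(B)={a,b,c}

Compute FOLLOW by fixpoint:
initialize: $ ∈ FOLLOW(S)
pass 1:
  S→A b: FOLLOW(A) ⊇ FIRST(b) = {b}; new: +{b}
  S→B A: FOLLOW(B) ⊇ FIRST(A) = {a,b}; new: +{a,b}
  S→B A: FOLLOW(A) ⊇ FOLLOW(S) ⊇ {$}; new: +{$}
  FOLLOW(S)={$}  FOLLOW(A)={$,b}  FOLLOW(B)={a,b}
pass 2:
  B→S: FOLLOW(S) ⊇ FOLLOW(B) ⊇ {a,b}; new: +{a,b}
  S→B A: FOLLOW(A) ⊇ FOLLOW(S) ⊇ {$,a,b}; new: +{a}
  FOLLOW(S)={$,a,b}  FOLLOW(A)={$,a,b}  FOLLOW(B)={a,b}
pass 3: done
  FOLLOW(S)={$,a,b}  FOLLOW(A)={$,a,b}  FOLLOW(B)={a,b}

FOLLOW(B) = ["a", "b"]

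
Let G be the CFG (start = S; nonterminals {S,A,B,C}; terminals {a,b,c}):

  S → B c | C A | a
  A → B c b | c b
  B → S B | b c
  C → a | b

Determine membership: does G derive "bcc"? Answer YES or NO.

Convert to CNF:
  S -> B T0 | C A | a
  A -> B X2 | T0 T1
  B -> S B | T1 T0
  C -> a | b
  T0 -> c
  T1 -> b
  X2 -> T0 T1

CYK table (by increasing span):
  [0..0]={C,T1}  "b"  orig:{C}
  [1..1]={T0}  "c"  orig:{}
  [2..2]={T0}  "c"  orig:{}
  [0..1]={B}  "bc"
  [1..2]=∅  "cc"
  [0..2]={S}  "bcc"

S ∈ T[0,2] ⇒ YES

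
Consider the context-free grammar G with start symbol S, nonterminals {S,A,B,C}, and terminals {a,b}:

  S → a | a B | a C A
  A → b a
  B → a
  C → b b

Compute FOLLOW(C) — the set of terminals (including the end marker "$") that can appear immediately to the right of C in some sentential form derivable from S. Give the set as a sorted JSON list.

Compute FIRST by fixpoint:
round 1:
  A via A→b a: +{b}
  B via B→a: +{a}
  C via C→b b: +{b}
  S via S→a: +{a}
  FIRST[S]={a}  FIRST[A]={b}  FIRST[B]={a}  FIRST[C]={b}
round 2: (no change)
  FIRST[S]={a}  FIRST[A]={b}  FIRST[B]={a}  FIRST[C]={b}

Compute FOLLOW by fixpoint:
seed FOLLOW(S) with $
round 1:
  S→a B: FOLLOW(B) ⊇ FOLLOW(S) ⊇ {$}; new: +{$}
  S→a C A: FOLLOW(C) ⊇ FIRST(A) = {b}; new: +{b}
  S→a C A: FOLLOW(A) ⊇ FOLLOW(S) ⊇ {$}; new: +{$}
  S: {$}  A: {$}  B: {$}  C: {b}
round 2: (no change)
  S: {$}  A: {$}  B: {$}  C: {b}

FOLLOW(C) = ["b"]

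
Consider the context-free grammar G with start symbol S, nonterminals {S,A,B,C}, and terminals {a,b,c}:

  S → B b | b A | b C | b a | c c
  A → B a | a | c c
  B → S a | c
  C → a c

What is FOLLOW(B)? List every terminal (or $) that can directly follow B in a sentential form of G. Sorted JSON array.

Compute FIRST by fixpoint:
iter 1:
  A via A→a: +{a}
  A via A→c c: +{c}
  B via B→c: +{c}
  C via C→a c: +{a}
  S via S→B b: +{c}
  S via S→b A: +{b}
  S: {b,c}  A: {a,c}  B: {c}  C: {a}
iter 2:
  B via B→S a: +{b}
  S: {b,c}  A: {a,c}  B: {b,c}  C: {a}
iter 3:
  A via A→B a: +{b}
  S: {b,c}  A: {a,b,c}  B: {b,c}  C: {a}
iter 4: — fixpoint
  S: {b,c}  A: {a,b,c}  B: {b,c}  C: {a}

Compute FOLLOW by fixpoint:
FOLLOW(S) := {$}
iter 1:
  A→B a: FOLLOW(B) ⊇ FIRST(a) = {a}; new: +{a}
  B→S a: FOLLOW(S) ⊇ FIRST(a) = {a}; new: +{a}
  S→B b: FOLLOW(B) ⊇ FIRST(b) = {b}; new: +{b}
  S→b A: FOLLOW(A) ⊇ FOLLOW(S) ⊇ {$,a}; new: +{$,a}
  S→b C: FOLLOW(C) ⊇ FOLLOW(S) ⊇ {$,a}; new: +{$,a}
  FOLLOW[S]={$,a}  FOLLOW[A]={$,a}  FOLLOW[B]={a,b}  FOLLOW[C]={$,a}
iter 2: (no change)
  FOLLOW[S]={$,a}  FOLLOW[A]={$,a}  FOLLOW[B]={a,b}  FOLLOW[C]={$,a}

FOLLOW(B) = ["a", "b"]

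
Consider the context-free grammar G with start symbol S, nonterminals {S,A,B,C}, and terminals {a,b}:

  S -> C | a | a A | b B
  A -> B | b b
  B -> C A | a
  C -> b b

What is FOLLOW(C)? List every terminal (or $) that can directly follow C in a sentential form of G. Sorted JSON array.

FIRST sets, iterate to fixpoint:
pass 1:
  A via A→b b: +{b}
  B via B→a: +{a}
  C via C→b b: +{b}
  S via S→C: +{b}
  S via S→a: +{a}
  FIRST(S)={a,b}  FIRST(A)={b}  FIRST(B)={a}  FIRST(C)={b}
pass 2:
  A via A→B: +{a}
  B via B→C A: +{b}
  FIRST(S)={a,b}  FIRST(A)={a,b}  FIRST(B)={a,b}  FIRST(C)={b}
pass 3: (no change)
  FIRST(S)={a,b}  FIRST(A)={a,b}  FIRST(B)={a,b}  FIRST(C)={b}

Compute FOLLOW by fixpoint:
FOLLOW(S) := {$}
round 1:
  B→C A: FOLLOW(C) ⊇ FIRST(A) = {a,b}; new: +{a,b}
  S→C: FOLLOW(C) ⊇ FOLLOW(S) ⊇ {$}; new: +{$}
  S→a A: FOLLOW(A) ⊇ FOLLOW(S) ⊇ {$}; new: +{$}
  S→b B: FOLLOW(B) ⊇ FOLLOW(S) ⊇ {$}; new: +{$}
  FOLLOW[S]={$}  FOLLOW[A]={$}  FOLLOW[B]={$}  FOLLOW[C]={$,a,b}
round 2: (stable)
  FOLLOW[S]={$}  FOLLOW[A]={$}  FOLLOW[B]={$}  FOLLOW[C]={$,a,b}

FOLLOW(C) = ["$", "a", "b"]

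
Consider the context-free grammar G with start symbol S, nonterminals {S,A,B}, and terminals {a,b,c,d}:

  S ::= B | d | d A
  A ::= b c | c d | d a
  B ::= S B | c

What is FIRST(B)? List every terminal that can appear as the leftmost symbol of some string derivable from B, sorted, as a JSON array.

Compute FIRST by fixpoint:
[1]
  A via A→b c: +{b}
  A via A→c d: +{c}
  A via A→d a: +{d}
  B via B→c: +{c}
  S via S→B: +{c}
  S via S→d: +{d}
  FIRST[S]={c,d}  FIRST[A]={b,c,d}  FIRST[B]={c}
[2]
  B via B→S B: +{d}
  FIRST[S]={c,d}  FIRST[A]={b,c,d}  FIRST[B]={c,d}
[3] (stable)
  FIRST[S]={c,d}  FIRST[A]={b,c,d}  FIRST[B]={c,d}

FIRST(B) = ["c", "d"]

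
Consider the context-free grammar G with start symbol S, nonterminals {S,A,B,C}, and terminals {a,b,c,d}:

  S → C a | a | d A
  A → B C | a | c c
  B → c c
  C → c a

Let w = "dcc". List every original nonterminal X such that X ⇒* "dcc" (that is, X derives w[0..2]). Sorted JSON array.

CNF form of G:
  S -> C T1 | T2 A | a
  A -> B C | T0 T0 | a
  B -> T0 T0
  C -> T0 T1
  T0 -> c
  T1 -> a
  T2 -> d

CYK table (by increasing span), restricted to cells inside w[0..2]:
  T[0,0] 'd' = {T2}  orig:{}
  T[1,1] 'c' = {T0}  orig:{}
  T[2,2] 'c' = {T0}  orig:{}
  T[0,1] 'dc' = ∅
  T[1,2] 'cc' = {A,B}
  T[0,2] 'dcc' = {S}

Original NTs in T[0,2] deriving "dcc": ["S"]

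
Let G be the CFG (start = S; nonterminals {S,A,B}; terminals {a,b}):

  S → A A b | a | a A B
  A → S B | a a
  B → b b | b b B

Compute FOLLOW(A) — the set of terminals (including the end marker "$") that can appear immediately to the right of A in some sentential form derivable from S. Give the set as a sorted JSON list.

Compute FIRST by fixpoint:
pass 1:
  A via A→a a: +{a}
  B via B→b b: +{b}
  S via S→A A b: +{a}
  S: {a}  A: {a}  B: {b}
pass 2: done
  S: {a}  A: {a}  B: {b}

FOLLOW iteration:
initialize: $ ∈ FOLLOW(S)
iter 1:
  A→S B: FOLLOW(S) ⊇ FIRST(B) = {b}; new: +{b}
  S→A A b: FOLLOW(A) ⊇ FIRST(A) = {a}; new: +{a}
  S→A A b: FOLLOW(A) ⊇ FIRST(b) = {b}; new: +{b}
  S→a A B: FOLLOW(B) ⊇ FOLLOW(S) ⊇ {$,b}; new: +{$,b}
  FOLLOW(S)={$,b}  FOLLOW(A)={a,b}  FOLLOW(B)={$,b}
iter 2:
  A→S B: FOLLOW(B) ⊇ FOLLOW(A) ⊇ {a,b}; new: +{a}
  FOLLOW(S)={$,b}  FOLLOW(A)={a,b}  FOLLOW(B)={$,a,b}
iter 3: (no change)
  FOLLOW(S)={$,b}  FOLLOW(A)={a,b}  FOLLOW(B)={$,a,b}

FOLLOW(A) = ["a", "b"]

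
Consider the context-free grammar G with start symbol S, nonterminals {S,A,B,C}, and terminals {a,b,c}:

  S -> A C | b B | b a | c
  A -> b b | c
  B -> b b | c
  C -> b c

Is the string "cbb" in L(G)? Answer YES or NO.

Convert to CNF:
  S -> A C | T0 B | T0 T2 | c
  A -> T0 T0 | c
  B -> T0 T0 | c
  C -> T0 T1
  T0 -> b
  T1 -> c
  T2 -> a

Fill CYK table bottom-up:
  [0..0]={A,B,S,T1}  "c"  orig:{A,B,S}
  [1..1]={T0}  "b"  orig:{}
  [2..2]={T0}  "b"  orig:{}
  [0..1]=∅  "cb"
  [1..2]={A,B}  "bb"
  [0..2]=∅  "cbb"

S ∉ T[0,2] ⇒ NO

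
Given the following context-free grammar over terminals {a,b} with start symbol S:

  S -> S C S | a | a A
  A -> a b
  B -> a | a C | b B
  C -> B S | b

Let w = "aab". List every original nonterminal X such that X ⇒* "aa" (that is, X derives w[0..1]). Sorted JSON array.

Convert to CNF:
  S -> S X2 | T0 A | a
  A -> T0 T1
  B -> T0 C | T1 B | a
  C -> B S | b
  T0 -> a
  T1 -> b
  X2 -> C S

Fill CYK table bottom-up, restricted to cells inside w[0..1]:
  T[0,0] 'a' = {B,S,T0}  orig:{B,S}
  T[1,1] 'a' = {B,S,T0}  orig:{B,S}
  T[0,1] 'aa' = {C}

Original NTs in T[0,1] deriving "aa": ["C"]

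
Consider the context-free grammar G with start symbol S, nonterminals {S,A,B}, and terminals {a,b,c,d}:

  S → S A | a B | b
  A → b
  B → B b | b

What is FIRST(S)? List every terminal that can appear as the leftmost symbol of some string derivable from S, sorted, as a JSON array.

FIRST sets, iterate to fixpoint:
[1]
  A via A→b: +{b}
  B via B→b: +{b}
  S via S→a B: +{a}
  S via S→b: +{b}
  S: {a,b}  A: {b}  B: {b}
[2] done
  S: {a,b}  A: {b}  B: {b}

FIRST(S) = ["a", "b"]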